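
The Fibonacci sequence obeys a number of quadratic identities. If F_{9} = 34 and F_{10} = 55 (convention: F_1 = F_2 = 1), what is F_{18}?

2584

By the doubling identity F_{2k} = F_k(2F_{k+1} − F_k): F_{18} = 34·(2·55 − 34) = 34·76 = 2584.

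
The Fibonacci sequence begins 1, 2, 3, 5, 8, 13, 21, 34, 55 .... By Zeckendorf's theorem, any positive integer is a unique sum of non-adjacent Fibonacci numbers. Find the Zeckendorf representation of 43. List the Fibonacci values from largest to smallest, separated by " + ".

34 + 8 + 1

Greedily peel off the largest Fibonacci term at each step:
43 − 34 = 9
9 − 8 = 1
1 − 1 = 0
So 43 = 34 + 8 + 1, with no two terms consecutive in the sequence.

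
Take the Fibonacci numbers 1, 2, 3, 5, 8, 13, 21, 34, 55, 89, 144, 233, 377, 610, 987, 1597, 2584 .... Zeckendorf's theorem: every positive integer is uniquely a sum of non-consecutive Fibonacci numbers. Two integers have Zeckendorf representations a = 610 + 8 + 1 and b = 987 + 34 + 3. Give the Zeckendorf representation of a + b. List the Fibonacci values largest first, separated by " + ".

The two numbers are 619 and 1024, so their sum is 1643.
Greedy algorithm:
take 1597 (≤ 1643); 1643 − 1597 = 46
take 34 (≤ 46); 46 − 34 = 12
take 8 (≤ 12); 12 − 8 = 4
take 3 (≤ 4); 4 − 3 = 1
take 1 (≤ 1); 1 − 1 = 0

1597 + 34 + 8 + 3 + 1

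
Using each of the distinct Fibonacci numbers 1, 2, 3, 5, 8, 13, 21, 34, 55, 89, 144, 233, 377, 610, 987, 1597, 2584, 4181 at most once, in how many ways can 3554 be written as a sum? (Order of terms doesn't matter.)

Starting from the Zeckendorf form and repeatedly splitting a term F_k into F_{k−1} + F_{k−2} (when neither is already used) reaches every representation.
3554 = 2584+610+233+89+34+3+1 = 2584+610+233+89+21+13+3+1 = 2584+610+233+89+21+8+5+3+1 = … (15 more), for 18 in all.

18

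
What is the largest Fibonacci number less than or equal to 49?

34 ≤ 49 < 55, so the largest Fibonacci number not exceeding 49 is 34.

34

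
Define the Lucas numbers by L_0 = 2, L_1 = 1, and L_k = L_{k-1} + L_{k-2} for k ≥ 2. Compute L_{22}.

39603

Iterating the recurrence up to L_{17} = 3571 and L_{16} = 2207:
L_{18} = L_{17} + L_{16} = 3571 + 2207 = 5778
L_{19} = L_{18} + L_{17} = 5778 + 3571 = 9349
L_{20} = L_{19} + L_{18} = 9349 + 5778 = 15127
L_{21} = L_{20} + L_{19} = 15127 + 9349 = 24476
L_{22} = L_{21} + L_{20} = 24476 + 15127 = 39603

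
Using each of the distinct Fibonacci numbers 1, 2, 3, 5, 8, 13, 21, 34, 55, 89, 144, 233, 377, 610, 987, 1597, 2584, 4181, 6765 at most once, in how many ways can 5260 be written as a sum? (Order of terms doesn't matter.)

Each representation comes from the Zeckendorf form by replacing some F_k with F_{k−1} + F_{k−2} where possible.
5260 = 4181+987+89+3 = 4181+987+89+2+1 = 4181+987+55+34+3 = 4181+610+377+89+3 = … (44 more), for 48 in all.

48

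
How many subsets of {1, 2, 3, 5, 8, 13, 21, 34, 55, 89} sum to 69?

6

69 = 55+13+1 = 55+8+5+1 = 34+21+13+1 = 55+8+3+2+1 = 34+21+8+5+1 = … (1 more), for 6 in all.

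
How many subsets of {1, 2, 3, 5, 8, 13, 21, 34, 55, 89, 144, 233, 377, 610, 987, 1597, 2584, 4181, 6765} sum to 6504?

44

Each representation comes from the Zeckendorf form by replacing some F_k with F_{k−1} + F_{k−2} where possible.
6504 = 4181+1597+610+89+21+5+1 = 4181+1597+610+89+21+3+2+1 = 4181+1597+610+89+13+8+5+1 = … (41 more), for 44 in all.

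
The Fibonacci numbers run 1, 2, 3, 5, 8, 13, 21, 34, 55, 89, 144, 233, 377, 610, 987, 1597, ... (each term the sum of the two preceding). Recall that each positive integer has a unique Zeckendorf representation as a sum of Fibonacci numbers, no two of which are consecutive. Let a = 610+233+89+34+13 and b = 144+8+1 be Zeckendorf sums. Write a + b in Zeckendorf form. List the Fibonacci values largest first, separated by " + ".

987 + 144 + 1

The two numbers are 979 and 153, so their sum is 1132.
Greedy algorithm:
largest Fibonacci ≤ 1132 is 987; 1132 − 987 = 145
largest Fibonacci ≤ 145 is 144; 145 − 144 = 1
largest Fibonacci ≤ 1 is 1; 1 − 1 = 0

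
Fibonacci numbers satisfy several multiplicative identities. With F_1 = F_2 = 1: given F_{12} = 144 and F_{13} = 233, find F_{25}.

75025

By F_{2k+1} = F_k² + F_{k+1}²: F_{25} = 144² + 233² = 20736 + 54289 = 75025.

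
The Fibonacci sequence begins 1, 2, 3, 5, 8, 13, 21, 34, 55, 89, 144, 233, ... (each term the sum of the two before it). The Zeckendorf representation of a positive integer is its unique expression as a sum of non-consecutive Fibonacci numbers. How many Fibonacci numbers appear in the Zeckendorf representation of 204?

3

subtract 144 from 204: 60 remains
subtract 55 from 60: 5 remains
subtract 5 from 5: 0 remains
204 = 144 + 55 + 5, which has 3 terms.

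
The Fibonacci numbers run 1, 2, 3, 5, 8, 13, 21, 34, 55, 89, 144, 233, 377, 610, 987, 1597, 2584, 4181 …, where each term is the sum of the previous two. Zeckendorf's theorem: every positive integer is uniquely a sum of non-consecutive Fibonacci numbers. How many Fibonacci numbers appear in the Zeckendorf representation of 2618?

2

2618 − 2584 = 34
34 − 34 = 0
2618 = 2584 + 34, which has 2 terms.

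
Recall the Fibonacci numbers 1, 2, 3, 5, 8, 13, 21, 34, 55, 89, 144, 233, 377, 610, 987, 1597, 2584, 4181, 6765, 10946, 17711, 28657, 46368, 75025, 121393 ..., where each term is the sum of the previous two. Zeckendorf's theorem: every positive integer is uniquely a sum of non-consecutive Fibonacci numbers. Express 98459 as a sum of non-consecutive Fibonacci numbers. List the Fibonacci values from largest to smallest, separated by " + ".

75025 + 17711 + 4181 + 987 + 377 + 144 + 34

Greedy algorithm:
75025 ≤ 98459 < 121393, so take 75025; remainder 23434
17711 ≤ 23434 < 28657, so take 17711; remainder 5723
4181 ≤ 5723 < 6765, so take 4181; remainder 1542
987 ≤ 1542 < 1597, so take 987; remainder 555
377 ≤ 555 < 610, so take 377; remainder 178
144 ≤ 178 < 233, so take 144; remainder 34
34 ≤ 34 < 55, so take 34; remainder 0
So 98459 = 75025 + 17711 + 4181 + 987 + 377 + 144 + 34, with no two terms consecutive in the sequence.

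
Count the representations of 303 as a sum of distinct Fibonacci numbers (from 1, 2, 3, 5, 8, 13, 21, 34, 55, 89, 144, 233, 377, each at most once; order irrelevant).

Each representation comes from the Zeckendorf form by replacing some F_k with F_{k−1} + F_{k−2} where possible.
303 = 233+55+13+2 = 233+55+8+5+2 = 233+34+21+13+2 = … (5 more), for 8 in all.

8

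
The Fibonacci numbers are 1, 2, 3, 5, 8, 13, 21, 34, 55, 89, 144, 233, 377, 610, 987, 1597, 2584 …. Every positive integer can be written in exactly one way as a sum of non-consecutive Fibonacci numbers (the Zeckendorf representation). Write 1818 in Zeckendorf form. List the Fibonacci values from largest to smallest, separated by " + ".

Greedily peel off the largest Fibonacci term at each step:
subtract 1597 from 1818: 221 remains
subtract 144 from 221: 77 remains
subtract 55 from 77: 22 remains
subtract 21 from 22: 1 remains
subtract 1 from 1: 0 remains
So 1818 = 1597 + 144 + 55 + 21 + 1, with no two terms consecutive in the sequence.

1597 + 144 + 55 + 21 + 1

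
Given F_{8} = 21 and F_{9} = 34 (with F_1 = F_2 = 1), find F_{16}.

987

By the doubling identity F_{2k} = F_k(2F_{k+1} − F_k): F_{16} = 21·(2·34 − 21) = 21·47 = 987.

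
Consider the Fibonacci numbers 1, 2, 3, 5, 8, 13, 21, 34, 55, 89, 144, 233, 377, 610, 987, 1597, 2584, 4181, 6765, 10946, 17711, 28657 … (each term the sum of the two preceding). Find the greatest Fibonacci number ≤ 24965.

17711 ≤ 24965 < 28657, so the largest Fibonacci number not exceeding 24965 is 17711.

17711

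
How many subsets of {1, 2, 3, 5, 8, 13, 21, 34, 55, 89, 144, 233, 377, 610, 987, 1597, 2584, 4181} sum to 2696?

Starting from the Zeckendorf form and repeatedly splitting a term F_k into F_{k−1} + F_{k−2} (when neither is already used) reaches every representation.
2696 = 2584+89+21+2 = 2584+89+13+8+2 = 2584+55+34+21+2 = 1597+987+89+21+2 = 2584+89+13+5+3+2 = … (19 more), for 24 in all.

24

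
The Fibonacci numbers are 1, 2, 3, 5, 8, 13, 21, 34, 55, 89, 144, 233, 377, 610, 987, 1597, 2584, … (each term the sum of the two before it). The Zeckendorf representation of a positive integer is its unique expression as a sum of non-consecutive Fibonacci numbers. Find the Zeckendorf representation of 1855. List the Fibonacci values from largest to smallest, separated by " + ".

largest Fibonacci ≤ 1855 is 1597; 1855 − 1597 = 258
largest Fibonacci ≤ 258 is 233; 258 − 233 = 25
largest Fibonacci ≤ 25 is 21; 25 − 21 = 4
largest Fibonacci ≤ 4 is 3; 4 − 3 = 1
largest Fibonacci ≤ 1 is 1; 1 − 1 = 0
So 1855 = 1597 + 233 + 21 + 3 + 1, with no two terms consecutive in the sequence.

1597 + 233 + 21 + 3 + 1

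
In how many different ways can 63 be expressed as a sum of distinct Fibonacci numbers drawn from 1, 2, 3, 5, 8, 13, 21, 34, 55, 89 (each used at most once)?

63 = 55+8 = 55+5+3 = 34+21+8 = 55+5+2+1 = 34+21+5+3 = … (3 more), for 8 in all.

8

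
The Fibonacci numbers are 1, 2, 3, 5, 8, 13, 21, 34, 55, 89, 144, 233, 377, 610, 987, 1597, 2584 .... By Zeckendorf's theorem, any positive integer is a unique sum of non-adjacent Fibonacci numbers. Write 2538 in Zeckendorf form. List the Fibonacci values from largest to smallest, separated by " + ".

1597 + 610 + 233 + 89 + 8 + 1

Greedy algorithm:
subtract 1597 from 2538: 941 remains
subtract 610 from 941: 331 remains
subtract 233 from 331: 98 remains
subtract 89 from 98: 9 remains
subtract 8 from 9: 1 remains
subtract 1 from 1: 0 remains
So 2538 = 1597 + 610 + 233 + 89 + 8 + 1, with no two terms consecutive in the sequence.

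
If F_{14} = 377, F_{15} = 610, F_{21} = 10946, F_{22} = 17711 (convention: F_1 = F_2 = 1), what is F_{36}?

By the addition formula F_{m+n} = F_m F_{n+1} + F_{m−1} F_n with m=22, n=14: F_{36} = 17711·610 + 10946·377 = 10803710 + 4126642 = 14930352.

14930352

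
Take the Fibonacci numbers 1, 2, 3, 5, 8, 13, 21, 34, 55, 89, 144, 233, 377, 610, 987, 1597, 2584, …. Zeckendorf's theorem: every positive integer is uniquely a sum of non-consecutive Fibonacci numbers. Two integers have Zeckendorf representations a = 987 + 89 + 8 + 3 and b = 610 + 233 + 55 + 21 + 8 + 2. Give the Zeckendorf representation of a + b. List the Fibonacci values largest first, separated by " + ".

1597 + 377 + 34 + 8

The two numbers are 1087 and 929, so their sum is 2016.
Repeatedly subtract the largest Fibonacci number that fits:
1597 ≤ 2016 < 2584, so take 1597; remainder 419
377 ≤ 419 < 610, so take 377; remainder 42
34 ≤ 42 < 55, so take 34; remainder 8
8 ≤ 8 < 13, so take 8; remainder 0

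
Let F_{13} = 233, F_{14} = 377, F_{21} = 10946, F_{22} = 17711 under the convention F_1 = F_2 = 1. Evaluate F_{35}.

By the addition formula F_{m+n} = F_m F_{n+1} + F_{m−1} F_n with m=22, n=13: F_{35} = 17711·377 + 10946·233 = 6677047 + 2550418 = 9227465.

9227465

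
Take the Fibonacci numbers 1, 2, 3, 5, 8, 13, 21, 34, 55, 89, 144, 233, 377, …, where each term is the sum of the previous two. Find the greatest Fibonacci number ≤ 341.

233 ≤ 341 < 377, so the largest Fibonacci number not exceeding 341 is 233.

233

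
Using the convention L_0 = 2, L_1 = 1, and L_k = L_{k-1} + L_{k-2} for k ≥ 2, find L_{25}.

167761

Iterating the recurrence up to L_{17} = 3571 and L_{16} = 2207:
L_{18} = L_{17} + L_{16} = 3571 + 2207 = 5778
L_{19} = L_{18} + L_{17} = 5778 + 3571 = 9349
L_{20} = L_{19} + L_{18} = 9349 + 5778 = 15127
L_{21} = L_{20} + L_{19} = 15127 + 9349 = 24476
L_{22} = L_{21} + L_{20} = 24476 + 15127 = 39603
L_{23} = L_{22} + L_{21} = 39603 + 24476 = 64079
L_{24} = L_{23} + L_{22} = 64079 + 39603 = 103682
L_{25} = L_{24} + L_{23} = 103682 + 64079 = 167761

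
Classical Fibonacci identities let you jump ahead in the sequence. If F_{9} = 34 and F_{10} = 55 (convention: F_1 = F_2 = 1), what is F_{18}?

2584

By the doubling identity F_{2k} = F_k(2F_{k+1} − F_k): F_{18} = 34·(2·55 − 34) = 34·76 = 2584.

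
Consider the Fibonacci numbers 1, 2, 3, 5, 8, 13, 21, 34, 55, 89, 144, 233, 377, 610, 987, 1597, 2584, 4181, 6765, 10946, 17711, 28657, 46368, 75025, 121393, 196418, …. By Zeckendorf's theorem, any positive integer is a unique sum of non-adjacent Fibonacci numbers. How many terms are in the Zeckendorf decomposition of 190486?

9

Repeatedly subtract the largest Fibonacci number that fits:
take 121393 (≤ 190486); 190486 − 121393 = 69093
take 46368 (≤ 69093); 69093 − 46368 = 22725
take 17711 (≤ 22725); 22725 − 17711 = 5014
take 4181 (≤ 5014); 5014 − 4181 = 833
take 610 (≤ 833); 833 − 610 = 223
take 144 (≤ 223); 223 − 144 = 79
take 55 (≤ 79); 79 − 55 = 24
take 21 (≤ 24); 24 − 21 = 3
take 3 (≤ 3); 3 − 3 = 0
190486 = 121393 + 46368 + 17711 + 4181 + 610 + 144 + 55 + 21 + 3, which has 9 terms.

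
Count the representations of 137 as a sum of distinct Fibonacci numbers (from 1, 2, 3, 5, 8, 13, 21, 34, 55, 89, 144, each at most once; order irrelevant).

Each representation comes from the Zeckendorf form by replacing some F_k with F_{k−1} + F_{k−2} where possible.
137 = 89+34+13+1 = 89+34+8+5+1 = 89+34+8+3+2+1 = 89+21+13+8+5+1 = 89+21+13+8+3+2+1 = … (2 more), for 7 in all.

7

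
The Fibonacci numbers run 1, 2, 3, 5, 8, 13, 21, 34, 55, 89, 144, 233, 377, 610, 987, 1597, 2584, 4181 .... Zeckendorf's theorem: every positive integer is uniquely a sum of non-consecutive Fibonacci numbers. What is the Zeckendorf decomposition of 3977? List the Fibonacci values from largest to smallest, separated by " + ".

2584 + 987 + 377 + 21 + 8

3977: greatest Fibonacci not exceeding it is 2584, leaving 1393
1393: greatest Fibonacci not exceeding it is 987, leaving 406
406: greatest Fibonacci not exceeding it is 377, leaving 29
29: greatest Fibonacci not exceeding it is 21, leaving 8
8: greatest Fibonacci not exceeding it is 8, leaving 0
So 3977 = 2584 + 987 + 377 + 21 + 8, with no two terms consecutive in the sequence.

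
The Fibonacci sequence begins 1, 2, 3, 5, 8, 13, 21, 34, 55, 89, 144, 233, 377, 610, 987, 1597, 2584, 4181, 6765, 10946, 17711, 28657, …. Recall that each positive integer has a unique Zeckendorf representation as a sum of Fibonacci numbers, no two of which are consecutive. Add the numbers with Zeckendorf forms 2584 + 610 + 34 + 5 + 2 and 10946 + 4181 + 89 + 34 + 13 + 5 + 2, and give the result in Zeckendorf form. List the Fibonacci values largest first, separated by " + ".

17711 + 610 + 144 + 34 + 5 + 1

The two numbers are 3235 and 15270, so their sum is 18505.
take 17711 (≤ 18505); 18505 − 17711 = 794
take 610 (≤ 794); 794 − 610 = 184
take 144 (≤ 184); 184 − 144 = 40
take 34 (≤ 40); 40 − 34 = 6
take 5 (≤ 6); 6 − 5 = 1
take 1 (≤ 1); 1 − 1 = 0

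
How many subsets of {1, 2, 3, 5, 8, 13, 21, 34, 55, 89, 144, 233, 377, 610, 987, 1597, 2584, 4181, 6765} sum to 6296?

30

6296 = 4181+1597+377+89+34+13+5 = 4181+1597+377+89+34+13+3+2 = 4181+1597+233+144+89+34+13+5 = 4181+987+610+377+89+34+13+5 = 4181+1597+377+89+34+8+5+3+2 = … (25 more), for 30 in all.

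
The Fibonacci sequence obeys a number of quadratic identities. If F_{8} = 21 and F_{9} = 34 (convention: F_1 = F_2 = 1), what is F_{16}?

By the doubling identity F_{2k} = F_k(2F_{k+1} − F_k): F_{16} = 21·(2·34 − 21) = 21·47 = 987.

987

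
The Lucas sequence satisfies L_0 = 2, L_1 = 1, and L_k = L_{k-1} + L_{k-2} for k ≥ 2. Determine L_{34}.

Iterating the recurrence up to L_{29} = 1149851 and L_{28} = 710647:
L_{30} = L_{29} + L_{28} = 1149851 + 710647 = 1860498
L_{31} = L_{30} + L_{29} = 1860498 + 1149851 = 3010349
L_{32} = L_{31} + L_{30} = 3010349 + 1860498 = 4870847
L_{33} = L_{32} + L_{31} = 4870847 + 3010349 = 7881196
L_{34} = L_{33} + L_{32} = 7881196 + 4870847 = 12752043

12752043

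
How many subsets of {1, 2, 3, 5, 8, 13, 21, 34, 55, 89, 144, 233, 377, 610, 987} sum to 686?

21

Each representation comes from the Zeckendorf form by replacing some F_k with F_{k−1} + F_{k−2} where possible.
686 = 610+55+21 = 610+55+13+8 = 377+233+55+21 = 610+55+13+5+3 = 610+34+21+13+8 = … (16 more), for 21 in all.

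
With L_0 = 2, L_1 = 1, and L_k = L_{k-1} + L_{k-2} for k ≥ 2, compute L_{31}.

Iterating the recurrence up to L_{27} = 439204 and L_{26} = 271443:
L_{28} = L_{27} + L_{26} = 439204 + 271443 = 710647
L_{29} = L_{28} + L_{27} = 710647 + 439204 = 1149851
L_{30} = L_{29} + L_{28} = 1149851 + 710647 = 1860498
L_{31} = L_{30} + L_{29} = 1860498 + 1149851 = 3010349

3010349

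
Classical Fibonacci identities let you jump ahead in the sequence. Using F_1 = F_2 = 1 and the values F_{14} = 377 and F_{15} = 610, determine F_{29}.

By F_{2k+1} = F_k² + F_{k+1}²: F_{29} = 377² + 610² = 142129 + 372100 = 514229.

514229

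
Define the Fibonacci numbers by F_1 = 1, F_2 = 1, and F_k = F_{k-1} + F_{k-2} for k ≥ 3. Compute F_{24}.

46368

Iterating the recurrence up to F_{20} = 6765 and F_{19} = 4181:
F_{21} = F_{20} + F_{19} = 6765 + 4181 = 10946
F_{22} = F_{21} + F_{20} = 10946 + 6765 = 17711
F_{23} = F_{22} + F_{21} = 17711 + 10946 = 28657
F_{24} = F_{23} + F_{22} = 28657 + 17711 = 46368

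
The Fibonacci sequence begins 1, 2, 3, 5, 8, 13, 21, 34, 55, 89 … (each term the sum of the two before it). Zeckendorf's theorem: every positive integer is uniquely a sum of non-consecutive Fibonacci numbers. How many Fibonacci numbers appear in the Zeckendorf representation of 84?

Greedy algorithm:
largest Fibonacci ≤ 84 is 55; 84 − 55 = 29
largest Fibonacci ≤ 29 is 21; 29 − 21 = 8
largest Fibonacci ≤ 8 is 8; 8 − 8 = 0
84 = 55 + 21 + 8, which has 3 terms.

3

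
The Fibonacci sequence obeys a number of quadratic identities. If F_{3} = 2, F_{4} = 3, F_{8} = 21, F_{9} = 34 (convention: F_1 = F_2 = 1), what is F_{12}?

144

By the addition formula F_{m+n} = F_m F_{n+1} + F_{m−1} F_n with m=4, n=8: F_{12} = 3·34 + 2·21 = 102 + 42 = 144.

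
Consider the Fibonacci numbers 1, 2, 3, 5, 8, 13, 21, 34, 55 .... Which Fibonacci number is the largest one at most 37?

34

34 ≤ 37 < 55, so the largest Fibonacci number not exceeding 37 is 34.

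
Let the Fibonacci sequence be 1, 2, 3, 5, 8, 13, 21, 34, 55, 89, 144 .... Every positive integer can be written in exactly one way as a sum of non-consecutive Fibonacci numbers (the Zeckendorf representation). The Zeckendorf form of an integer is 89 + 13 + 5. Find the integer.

89 + 13 + 5 = 107.

107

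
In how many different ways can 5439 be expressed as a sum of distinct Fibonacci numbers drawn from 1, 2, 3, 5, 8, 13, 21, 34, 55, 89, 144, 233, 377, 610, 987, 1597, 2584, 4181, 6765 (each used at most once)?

Each representation comes from the Zeckendorf form by replacing some F_k with F_{k−1} + F_{k−2} where possible.
5439 = 4181+987+233+34+3+1 = 4181+987+233+21+13+3+1 = 4181+987+144+89+34+3+1 = … (29 more), for 32 in all.

32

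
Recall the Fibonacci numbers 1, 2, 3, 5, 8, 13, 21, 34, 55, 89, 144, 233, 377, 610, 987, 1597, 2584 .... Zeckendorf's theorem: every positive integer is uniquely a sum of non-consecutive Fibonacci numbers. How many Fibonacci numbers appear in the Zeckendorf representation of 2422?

6

largest Fibonacci ≤ 2422 is 1597; 2422 − 1597 = 825
largest Fibonacci ≤ 825 is 610; 825 − 610 = 215
largest Fibonacci ≤ 215 is 144; 215 − 144 = 71
largest Fibonacci ≤ 71 is 55; 71 − 55 = 16
largest Fibonacci ≤ 16 is 13; 16 − 13 = 3
largest Fibonacci ≤ 3 is 3; 3 − 3 = 0
2422 = 1597 + 610 + 144 + 55 + 13 + 3, which has 6 terms.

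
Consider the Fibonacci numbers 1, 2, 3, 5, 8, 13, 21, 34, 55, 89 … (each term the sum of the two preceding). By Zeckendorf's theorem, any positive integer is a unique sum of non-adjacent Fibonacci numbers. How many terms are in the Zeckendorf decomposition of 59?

Greedy algorithm:
largest Fibonacci ≤ 59 is 55; 59 − 55 = 4
largest Fibonacci ≤ 4 is 3; 4 − 3 = 1
largest Fibonacci ≤ 1 is 1; 1 − 1 = 0
59 = 55 + 3 + 1, which has 3 terms.

3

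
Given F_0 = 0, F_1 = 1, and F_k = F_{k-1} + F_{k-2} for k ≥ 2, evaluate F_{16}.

Iterating the recurrence up to F_{9} = 34 and F_{8} = 21:
F_{10} = F_{9} + F_{8} = 34 + 21 = 55
F_{11} = F_{10} + F_{9} = 55 + 34 = 89
F_{12} = F_{11} + F_{10} = 89 + 55 = 144
F_{13} = F_{12} + F_{11} = 144 + 89 = 233
F_{14} = F_{13} + F_{12} = 233 + 144 = 377
F_{15} = F_{14} + F_{13} = 377 + 233 = 610
F_{16} = F_{15} + F_{14} = 610 + 377 = 987

987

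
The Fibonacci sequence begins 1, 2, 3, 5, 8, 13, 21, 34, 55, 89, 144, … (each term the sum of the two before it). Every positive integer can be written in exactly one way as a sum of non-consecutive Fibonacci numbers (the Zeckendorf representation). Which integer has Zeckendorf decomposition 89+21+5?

89+21+5 = 115.

115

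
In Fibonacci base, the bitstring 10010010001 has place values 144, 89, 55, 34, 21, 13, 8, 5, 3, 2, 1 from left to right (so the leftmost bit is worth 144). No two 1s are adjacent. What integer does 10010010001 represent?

Summing the place values of the 1 bits: 144 + 34 + 8 + 1 = 187.

187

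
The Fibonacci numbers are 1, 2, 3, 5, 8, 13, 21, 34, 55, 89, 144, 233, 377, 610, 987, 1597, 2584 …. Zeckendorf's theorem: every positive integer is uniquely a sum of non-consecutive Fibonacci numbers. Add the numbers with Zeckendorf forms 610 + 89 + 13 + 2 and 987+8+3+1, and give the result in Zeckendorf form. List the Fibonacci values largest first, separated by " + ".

The two numbers are 714 and 999, so their sum is 1713.
1597 ≤ 1713 < 2584, so take 1597; remainder 116
89 ≤ 116 < 144, so take 89; remainder 27
21 ≤ 27 < 34, so take 21; remainder 6
5 ≤ 6 < 8, so take 5; remainder 1
1 ≤ 1 < 2, so take 1; remainder 0

1597 + 89 + 21 + 5 + 1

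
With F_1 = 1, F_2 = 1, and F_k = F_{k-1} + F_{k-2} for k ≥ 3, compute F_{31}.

Iterating the recurrence up to F_{26} = 121393 and F_{25} = 75025:
F_{27} = F_{26} + F_{25} = 121393 + 75025 = 196418
F_{28} = F_{27} + F_{26} = 196418 + 121393 = 317811
F_{29} = F_{28} + F_{27} = 317811 + 196418 = 514229
F_{30} = F_{29} + F_{28} = 514229 + 317811 = 832040
F_{31} = F_{30} + F_{29} = 832040 + 514229 = 1346269

1346269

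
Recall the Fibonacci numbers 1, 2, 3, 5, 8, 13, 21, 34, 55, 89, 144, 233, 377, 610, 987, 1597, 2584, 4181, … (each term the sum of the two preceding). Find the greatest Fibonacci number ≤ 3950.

2584 ≤ 3950 < 4181, so the largest Fibonacci number not exceeding 3950 is 2584.

2584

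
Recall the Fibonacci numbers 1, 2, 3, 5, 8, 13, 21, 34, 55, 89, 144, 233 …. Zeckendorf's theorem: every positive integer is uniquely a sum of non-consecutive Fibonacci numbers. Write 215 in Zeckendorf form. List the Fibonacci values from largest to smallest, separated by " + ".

144 + 55 + 13 + 3

Greedily peel off the largest Fibonacci term at each step:
largest Fibonacci ≤ 215 is 144; 215 − 144 = 71
largest Fibonacci ≤ 71 is 55; 71 − 55 = 16
largest Fibonacci ≤ 16 is 13; 16 − 13 = 3
largest Fibonacci ≤ 3 is 3; 3 − 3 = 0
So 215 = 144 + 55 + 13 + 3, with no two terms consecutive in the sequence.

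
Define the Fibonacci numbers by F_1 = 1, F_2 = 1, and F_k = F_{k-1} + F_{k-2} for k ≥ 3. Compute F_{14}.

377

Iterating the recurrence up to F_{8} = 21 and F_{7} = 13:
F_{9} = F_{8} + F_{7} = 21 + 13 = 34
F_{10} = F_{9} + F_{8} = 34 + 21 = 55
F_{11} = F_{10} + F_{9} = 55 + 34 = 89
F_{12} = F_{11} + F_{10} = 89 + 55 = 144
F_{13} = F_{12} + F_{11} = 144 + 89 = 233
F_{14} = F_{13} + F_{12} = 233 + 144 = 377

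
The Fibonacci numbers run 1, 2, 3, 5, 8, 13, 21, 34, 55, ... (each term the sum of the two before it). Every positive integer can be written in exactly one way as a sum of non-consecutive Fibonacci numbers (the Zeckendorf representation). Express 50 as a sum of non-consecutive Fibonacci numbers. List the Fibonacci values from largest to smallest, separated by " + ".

34 + 13 + 3

Greedily peel off the largest Fibonacci term at each step:
largest Fibonacci ≤ 50 is 34; 50 − 34 = 16
largest Fibonacci ≤ 16 is 13; 16 − 13 = 3
largest Fibonacci ≤ 3 is 3; 3 − 3 = 0
So 50 = 34 + 13 + 3, with no two terms consecutive in the sequence.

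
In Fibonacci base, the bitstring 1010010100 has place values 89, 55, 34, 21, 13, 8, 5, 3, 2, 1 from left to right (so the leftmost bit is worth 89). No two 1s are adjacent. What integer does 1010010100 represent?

Summing the place values of the 1 bits: 89 + 34 + 8 + 3 = 134.

134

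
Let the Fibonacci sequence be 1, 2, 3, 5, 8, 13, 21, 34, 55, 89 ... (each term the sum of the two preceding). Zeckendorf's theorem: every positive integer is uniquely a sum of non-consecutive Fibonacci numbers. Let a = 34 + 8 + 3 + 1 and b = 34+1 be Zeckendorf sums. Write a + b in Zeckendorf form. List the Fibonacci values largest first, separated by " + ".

55 + 21 + 5

The two numbers are 46 and 35, so their sum is 81.
Greedy algorithm:
subtract 55 from 81: 26 remains
subtract 21 from 26: 5 remains
subtract 5 from 5: 0 remains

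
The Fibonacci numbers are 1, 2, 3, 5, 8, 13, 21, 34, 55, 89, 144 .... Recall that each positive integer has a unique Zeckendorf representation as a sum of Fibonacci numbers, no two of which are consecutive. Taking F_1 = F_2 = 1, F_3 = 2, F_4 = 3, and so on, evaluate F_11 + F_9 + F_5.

128

F_11 + F_9 + F_5 = 89 + 34 + 5 = 128.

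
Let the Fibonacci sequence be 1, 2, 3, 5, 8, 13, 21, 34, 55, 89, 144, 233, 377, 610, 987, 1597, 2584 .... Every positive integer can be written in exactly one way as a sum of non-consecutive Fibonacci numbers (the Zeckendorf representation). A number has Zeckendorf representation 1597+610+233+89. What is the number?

2529

1597+610+233+89 = 2529.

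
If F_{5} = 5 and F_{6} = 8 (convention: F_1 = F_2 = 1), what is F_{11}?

89

By F_{2k+1} = F_k² + F_{k+1}²: F_{11} = 5² + 8² = 25 + 64 = 89.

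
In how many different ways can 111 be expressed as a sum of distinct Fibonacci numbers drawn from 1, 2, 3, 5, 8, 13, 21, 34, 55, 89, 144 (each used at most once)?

6

Each representation comes from the Zeckendorf form by replacing some F_k with F_{k−1} + F_{k−2} where possible.
111 = 89+21+1 = 89+13+8+1 = 55+34+21+1 = 89+13+5+3+1 = 55+34+13+8+1 = … (1 more), for 6 in all.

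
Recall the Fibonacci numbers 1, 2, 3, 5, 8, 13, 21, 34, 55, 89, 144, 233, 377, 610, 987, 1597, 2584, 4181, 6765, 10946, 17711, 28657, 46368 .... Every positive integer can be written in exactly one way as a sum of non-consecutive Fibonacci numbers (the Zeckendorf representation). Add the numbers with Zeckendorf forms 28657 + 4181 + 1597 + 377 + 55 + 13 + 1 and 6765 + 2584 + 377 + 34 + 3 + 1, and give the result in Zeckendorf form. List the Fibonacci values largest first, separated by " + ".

The two numbers are 34881 and 9764, so their sum is 44645.
Greedily peel off the largest Fibonacci term at each step:
28657 ≤ 44645 < 46368, so take 28657; remainder 15988
10946 ≤ 15988 < 17711, so take 10946; remainder 5042
4181 ≤ 5042 < 6765, so take 4181; remainder 861
610 ≤ 861 < 987, so take 610; remainder 251
233 ≤ 251 < 377, so take 233; remainder 18
13 ≤ 18 < 21, so take 13; remainder 5
5 ≤ 5 < 8, so take 5; remainder 0

28657 + 10946 + 4181 + 610 + 233 + 13 + 5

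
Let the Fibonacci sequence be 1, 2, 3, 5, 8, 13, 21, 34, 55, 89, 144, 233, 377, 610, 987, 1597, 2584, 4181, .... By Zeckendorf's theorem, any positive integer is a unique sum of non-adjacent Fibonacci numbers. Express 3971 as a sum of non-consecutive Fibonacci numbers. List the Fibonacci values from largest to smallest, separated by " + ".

2584 + 987 + 377 + 21 + 2

Greedy algorithm:
3971 − 2584 = 1387
1387 − 987 = 400
400 − 377 = 23
23 − 21 = 2
2 − 2 = 0
So 3971 = 2584 + 987 + 377 + 21 + 2, with no two terms consecutive in the sequence.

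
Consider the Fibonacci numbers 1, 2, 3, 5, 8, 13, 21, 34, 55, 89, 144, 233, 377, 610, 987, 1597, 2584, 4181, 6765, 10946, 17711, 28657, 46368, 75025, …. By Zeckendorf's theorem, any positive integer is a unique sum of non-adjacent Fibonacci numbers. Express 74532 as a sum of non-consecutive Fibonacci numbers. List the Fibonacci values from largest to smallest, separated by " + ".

46368 + 17711 + 6765 + 2584 + 987 + 89 + 21 + 5 + 2

Repeatedly subtract the largest Fibonacci number that fits:
46368 ≤ 74532 < 75025, so take 46368; remainder 28164
17711 ≤ 28164 < 28657, so take 17711; remainder 10453
6765 ≤ 10453 < 10946, so take 6765; remainder 3688
2584 ≤ 3688 < 4181, so take 2584; remainder 1104
987 ≤ 1104 < 1597, so take 987; remainder 117
89 ≤ 117 < 144, so take 89; remainder 28
21 ≤ 28 < 34, so take 21; remainder 7
5 ≤ 7 < 8, so take 5; remainder 2
2 ≤ 2 < 3, so take 2; remainder 0
So 74532 = 46368 + 17711 + 6765 + 2584 + 987 + 89 + 21 + 5 + 2, with no two terms consecutive in the sequence.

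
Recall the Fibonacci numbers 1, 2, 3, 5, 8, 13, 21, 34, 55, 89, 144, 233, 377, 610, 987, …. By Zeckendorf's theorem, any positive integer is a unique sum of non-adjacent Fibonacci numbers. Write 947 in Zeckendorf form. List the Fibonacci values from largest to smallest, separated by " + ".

610 + 233 + 89 + 13 + 2

Repeatedly subtract the largest Fibonacci number that fits:
947: greatest Fibonacci not exceeding it is 610, leaving 337
337: greatest Fibonacci not exceeding it is 233, leaving 104
104: greatest Fibonacci not exceeding it is 89, leaving 15
15: greatest Fibonacci not exceeding it is 13, leaving 2
2: greatest Fibonacci not exceeding it is 2, leaving 0
So 947 = 610 + 233 + 89 + 13 + 2, with no two terms consecutive in the sequence.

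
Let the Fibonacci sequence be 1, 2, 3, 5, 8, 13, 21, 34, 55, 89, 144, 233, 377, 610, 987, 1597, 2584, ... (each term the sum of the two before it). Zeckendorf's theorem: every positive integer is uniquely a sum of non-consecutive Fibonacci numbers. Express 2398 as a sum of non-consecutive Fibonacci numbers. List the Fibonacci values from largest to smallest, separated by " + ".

1597 + 610 + 144 + 34 + 13

Greedy algorithm:
take 1597 (≤ 2398); 2398 − 1597 = 801
take 610 (≤ 801); 801 − 610 = 191
take 144 (≤ 191); 191 − 144 = 47
take 34 (≤ 47); 47 − 34 = 13
take 13 (≤ 13); 13 − 13 = 0
So 2398 = 1597 + 610 + 144 + 34 + 13, with no two terms consecutive in the sequence.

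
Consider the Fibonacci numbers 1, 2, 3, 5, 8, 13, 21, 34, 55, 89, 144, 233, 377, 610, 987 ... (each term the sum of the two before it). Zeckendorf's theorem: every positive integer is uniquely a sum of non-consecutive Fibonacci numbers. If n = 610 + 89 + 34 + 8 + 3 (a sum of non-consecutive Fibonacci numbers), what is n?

610 + 89 + 34 + 8 + 3 = 744.

744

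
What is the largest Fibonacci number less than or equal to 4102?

2584 ≤ 4102 < 4181, so the largest Fibonacci number not exceeding 4102 is 2584.

2584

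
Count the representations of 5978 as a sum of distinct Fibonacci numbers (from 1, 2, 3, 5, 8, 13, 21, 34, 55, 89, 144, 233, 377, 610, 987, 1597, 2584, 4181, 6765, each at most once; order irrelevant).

35

5978 = 4181+1597+144+55+1 = 4181+1597+144+34+21+1 = 4181+987+610+144+55+1 = 4181+1597+144+34+13+8+1 = 4181+1597+89+55+34+21+1 = … (30 more), for 35 in all.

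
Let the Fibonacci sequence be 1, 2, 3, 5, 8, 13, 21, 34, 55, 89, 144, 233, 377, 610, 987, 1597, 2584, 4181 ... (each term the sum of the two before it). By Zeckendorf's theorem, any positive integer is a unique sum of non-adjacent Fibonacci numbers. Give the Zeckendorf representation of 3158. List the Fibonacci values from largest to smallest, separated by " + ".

2584 + 377 + 144 + 34 + 13 + 5 + 1

Repeatedly subtract the largest Fibonacci number that fits:
3158 − 2584 = 574
574 − 377 = 197
197 − 144 = 53
53 − 34 = 19
19 − 13 = 6
6 − 5 = 1
1 − 1 = 0
So 3158 = 2584 + 377 + 144 + 34 + 13 + 5 + 1, with no two terms consecutive in the sequence.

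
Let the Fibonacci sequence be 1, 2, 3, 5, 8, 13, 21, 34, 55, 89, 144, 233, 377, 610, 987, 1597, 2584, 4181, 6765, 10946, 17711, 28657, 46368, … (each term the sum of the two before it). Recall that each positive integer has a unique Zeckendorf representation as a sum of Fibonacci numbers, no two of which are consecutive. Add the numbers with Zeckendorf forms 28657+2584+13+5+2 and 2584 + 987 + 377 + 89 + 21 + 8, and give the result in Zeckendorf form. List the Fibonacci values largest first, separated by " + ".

The two numbers are 31261 and 4066, so their sum is 35327.
Greedily peel off the largest Fibonacci term at each step:
subtract 28657 from 35327: 6670 remains
subtract 4181 from 6670: 2489 remains
subtract 1597 from 2489: 892 remains
subtract 610 from 892: 282 remains
subtract 233 from 282: 49 remains
subtract 34 from 49: 15 remains
subtract 13 from 15: 2 remains
subtract 2 from 2: 0 remains

28657 + 4181 + 1597 + 610 + 233 + 34 + 13 + 2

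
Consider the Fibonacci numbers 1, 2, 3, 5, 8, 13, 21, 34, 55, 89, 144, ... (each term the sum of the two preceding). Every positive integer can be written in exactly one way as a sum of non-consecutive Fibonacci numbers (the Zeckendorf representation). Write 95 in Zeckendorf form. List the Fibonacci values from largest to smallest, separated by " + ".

Greedily peel off the largest Fibonacci term at each step:
subtract 89 from 95: 6 remains
subtract 5 from 6: 1 remains
subtract 1 from 1: 0 remains
So 95 = 89 + 5 + 1, with no two terms consecutive in the sequence.

89 + 5 + 1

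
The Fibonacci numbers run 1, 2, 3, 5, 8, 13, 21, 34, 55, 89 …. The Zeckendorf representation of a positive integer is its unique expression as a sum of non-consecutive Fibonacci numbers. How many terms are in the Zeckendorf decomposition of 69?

69 − 55 = 14
14 − 13 = 1
1 − 1 = 0
69 = 55 + 13 + 1, which has 3 terms.

3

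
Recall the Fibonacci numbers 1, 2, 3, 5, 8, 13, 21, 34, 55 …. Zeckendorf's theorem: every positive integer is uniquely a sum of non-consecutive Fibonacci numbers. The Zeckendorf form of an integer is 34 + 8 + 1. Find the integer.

34 + 8 + 1 = 43.

43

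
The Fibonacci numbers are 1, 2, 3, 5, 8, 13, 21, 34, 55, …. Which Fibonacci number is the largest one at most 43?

34 ≤ 43 < 55, so the largest Fibonacci number not exceeding 43 is 34.

34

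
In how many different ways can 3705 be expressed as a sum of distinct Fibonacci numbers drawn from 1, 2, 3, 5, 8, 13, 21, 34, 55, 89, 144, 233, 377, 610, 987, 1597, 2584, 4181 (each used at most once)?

Each representation comes from the Zeckendorf form by replacing some F_k with F_{k−1} + F_{k−2} where possible.
3705 = 2584+987+89+34+8+3 = 2584+987+89+34+8+2+1 = 2584+987+89+21+13+8+3 = … (42 more), for 45 in all.

45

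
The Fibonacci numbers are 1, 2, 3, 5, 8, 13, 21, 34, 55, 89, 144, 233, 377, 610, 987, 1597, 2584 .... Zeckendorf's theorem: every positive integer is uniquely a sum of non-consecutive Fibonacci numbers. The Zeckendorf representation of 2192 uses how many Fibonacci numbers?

Repeatedly subtract the largest Fibonacci number that fits:
2192 − 1597 = 595
595 − 377 = 218
218 − 144 = 74
74 − 55 = 19
19 − 13 = 6
6 − 5 = 1
1 − 1 = 0
2192 = 1597 + 377 + 144 + 55 + 13 + 5 + 1, which has 7 terms.

7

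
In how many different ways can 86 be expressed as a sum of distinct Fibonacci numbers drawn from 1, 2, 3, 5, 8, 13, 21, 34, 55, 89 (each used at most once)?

Starting from the Zeckendorf form and repeatedly splitting a term F_k into F_{k−1} + F_{k−2} (when neither is already used) reaches every representation.
86 = 55+21+8+2 = 55+21+5+3+2 = 55+13+8+5+3+2 = … (1 more), for 4 in all.

4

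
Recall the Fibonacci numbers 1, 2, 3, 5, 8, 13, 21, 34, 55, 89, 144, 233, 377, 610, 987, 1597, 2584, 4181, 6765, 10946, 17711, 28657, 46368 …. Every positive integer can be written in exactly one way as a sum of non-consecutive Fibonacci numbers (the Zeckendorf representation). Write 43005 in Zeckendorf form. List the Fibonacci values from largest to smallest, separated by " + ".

Greedy algorithm:
take 28657 (≤ 43005); 43005 − 28657 = 14348
take 10946 (≤ 14348); 14348 − 10946 = 3402
take 2584 (≤ 3402); 3402 − 2584 = 818
take 610 (≤ 818); 818 − 610 = 208
take 144 (≤ 208); 208 − 144 = 64
take 55 (≤ 64); 64 − 55 = 9
take 8 (≤ 9); 9 − 8 = 1
take 1 (≤ 1); 1 − 1 = 0
So 43005 = 28657 + 10946 + 2584 + 610 + 144 + 55 + 8 + 1, with no two terms consecutive in the sequence.

28657 + 10946 + 2584 + 610 + 144 + 55 + 8 + 1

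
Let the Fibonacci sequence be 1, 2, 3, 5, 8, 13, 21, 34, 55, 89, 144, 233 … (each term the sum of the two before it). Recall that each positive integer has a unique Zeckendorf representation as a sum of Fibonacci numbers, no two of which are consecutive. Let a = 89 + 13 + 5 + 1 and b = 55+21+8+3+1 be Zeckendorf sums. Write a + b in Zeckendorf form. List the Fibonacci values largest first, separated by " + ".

The two numbers are 108 and 88, so their sum is 196.
subtract 144 from 196: 52 remains
subtract 34 from 52: 18 remains
subtract 13 from 18: 5 remains
subtract 5 from 5: 0 remains

144 + 34 + 13 + 5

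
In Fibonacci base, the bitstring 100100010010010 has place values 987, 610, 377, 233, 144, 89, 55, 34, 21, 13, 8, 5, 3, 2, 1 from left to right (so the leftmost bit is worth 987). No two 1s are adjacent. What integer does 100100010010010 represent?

1264

Summing the place values of the 1 bits: 987 + 233 + 34 + 8 + 2 = 1264.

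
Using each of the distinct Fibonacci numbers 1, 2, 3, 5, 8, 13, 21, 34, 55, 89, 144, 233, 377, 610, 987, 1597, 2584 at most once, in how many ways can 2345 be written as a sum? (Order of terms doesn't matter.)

Each representation comes from the Zeckendorf form by replacing some F_k with F_{k−1} + F_{k−2} where possible.
2345 = 1597+610+89+34+13+2 = 1597+610+89+34+8+5+2 = 1597+377+233+89+34+13+2 = 1597+610+89+21+13+8+5+2 = 1597+377+233+89+34+8+5+2 = … (9 more), for 14 in all.

14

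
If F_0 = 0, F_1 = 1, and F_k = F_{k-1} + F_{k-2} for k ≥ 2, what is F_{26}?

Iterating the recurrence up to F_{18} = 2584 and F_{17} = 1597:
F_{19} = F_{18} + F_{17} = 2584 + 1597 = 4181
F_{20} = F_{19} + F_{18} = 4181 + 2584 = 6765
F_{21} = F_{20} + F_{19} = 6765 + 4181 = 10946
F_{22} = F_{21} + F_{20} = 10946 + 6765 = 17711
F_{23} = F_{22} + F_{21} = 17711 + 10946 = 28657
F_{24} = F_{23} + F_{22} = 28657 + 17711 = 46368
F_{25} = F_{24} + F_{23} = 46368 + 28657 = 75025
F_{26} = F_{25} + F_{24} = 75025 + 46368 = 121393

121393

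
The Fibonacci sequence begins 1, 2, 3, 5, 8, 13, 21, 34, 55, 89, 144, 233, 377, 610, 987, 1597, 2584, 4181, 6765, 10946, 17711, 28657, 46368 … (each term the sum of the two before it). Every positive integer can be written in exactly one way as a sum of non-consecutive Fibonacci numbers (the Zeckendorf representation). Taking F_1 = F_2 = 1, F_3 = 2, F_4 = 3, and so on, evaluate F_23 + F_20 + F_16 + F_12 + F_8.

F_23 + F_20 + F_16 + F_12 + F_8 = 28657 + 6765 + 987 + 144 + 21 = 36574.

36574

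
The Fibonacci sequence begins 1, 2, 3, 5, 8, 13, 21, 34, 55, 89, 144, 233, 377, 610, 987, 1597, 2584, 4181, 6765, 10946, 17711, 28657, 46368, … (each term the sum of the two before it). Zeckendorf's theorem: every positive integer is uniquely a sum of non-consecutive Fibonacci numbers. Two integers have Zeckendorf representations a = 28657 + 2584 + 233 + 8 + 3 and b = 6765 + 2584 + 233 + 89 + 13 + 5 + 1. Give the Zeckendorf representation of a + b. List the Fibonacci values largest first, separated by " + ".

The two numbers are 31485 and 9690, so their sum is 41175.
Repeatedly subtract the largest Fibonacci number that fits:
28657 ≤ 41175 < 46368, so take 28657; remainder 12518
10946 ≤ 12518 < 17711, so take 10946; remainder 1572
987 ≤ 1572 < 1597, so take 987; remainder 585
377 ≤ 585 < 610, so take 377; remainder 208
144 ≤ 208 < 233, so take 144; remainder 64
55 ≤ 64 < 89, so take 55; remainder 9
8 ≤ 9 < 13, so take 8; remainder 1
1 ≤ 1 < 2, so take 1; remainder 0

28657 + 10946 + 987 + 377 + 144 + 55 + 8 + 1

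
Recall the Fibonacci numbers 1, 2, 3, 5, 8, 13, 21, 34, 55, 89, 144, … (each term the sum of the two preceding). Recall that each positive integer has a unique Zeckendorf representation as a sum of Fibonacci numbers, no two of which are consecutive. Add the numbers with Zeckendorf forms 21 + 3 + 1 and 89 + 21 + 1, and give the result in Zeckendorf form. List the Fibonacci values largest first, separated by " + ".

The two numbers are 25 and 111, so their sum is 136.
136: greatest Fibonacci not exceeding it is 89, leaving 47
47: greatest Fibonacci not exceeding it is 34, leaving 13
13: greatest Fibonacci not exceeding it is 13, leaving 0

89 + 34 + 13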